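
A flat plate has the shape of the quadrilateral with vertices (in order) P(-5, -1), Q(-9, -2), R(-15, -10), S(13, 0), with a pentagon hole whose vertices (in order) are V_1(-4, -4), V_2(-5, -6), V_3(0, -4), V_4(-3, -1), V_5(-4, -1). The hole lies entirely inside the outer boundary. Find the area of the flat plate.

Outer boundary:
Cross-terms: 1, 60, 130, -13  ⇒  Σ = 178
Area = |Σ|/2 = 89.
Hole:
Σ = (4) + (20) + (-12) + (-1) + (12) = 23
Area = |Σ|/2 = 11.5.
Net area = 89 − 11.5 = 77.5.

77.5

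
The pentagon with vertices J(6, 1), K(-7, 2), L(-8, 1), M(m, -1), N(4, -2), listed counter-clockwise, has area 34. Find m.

The doubled signed area Σ (x_i y_{i+1} − x_{i+1} y_i) is linear in m.
With m=0 it equals 56; the coefficient of m is -3 (from the two edges through M).
So -3·m + 56 = 2·34 = 68 ⇒ m = -4.

-4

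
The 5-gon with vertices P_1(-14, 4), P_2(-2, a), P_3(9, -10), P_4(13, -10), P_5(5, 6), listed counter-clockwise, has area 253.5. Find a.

Write out the shoelace sum; only the two edges meeting at P_2 involve a:
2·Area = [((-14)·a − (-2)·4) + ((-2)·(-10) − 9·a)] + 272
       = -23·a + 300 = 507
⇒ a = -9.

-9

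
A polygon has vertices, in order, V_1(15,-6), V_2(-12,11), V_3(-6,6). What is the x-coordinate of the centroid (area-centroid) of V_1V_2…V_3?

Apply the shoelace formula. First the cross-terms c_i = x_i·y_{i+1} − x_{i+1}·y_i:
  93, -6, -54  ⇒  2A = 33, A = 16.5.
Then Σ (x_i + x_{i+1})·c_i = -99, so x̄ = -99 / (6·16.5) = -1.

-1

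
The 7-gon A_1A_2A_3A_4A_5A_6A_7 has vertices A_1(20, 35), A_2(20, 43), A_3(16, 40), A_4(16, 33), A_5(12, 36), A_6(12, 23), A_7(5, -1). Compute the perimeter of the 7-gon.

102

|A_1A_2| = √((0)² + (8)²) = √64 = 8
|A_2A_3| = √((-4)² + (-3)²) = √25 = 5
|A_3A_4| = √((0)² + (-7)²) = √49 = 7
|A_4A_5| = √((-4)² + (3)²) = √25 = 5
|A_5A_6| = √((0)² + (-13)²) = √169 = 13
|A_6A_7| = √((-7)² + (-24)²) = √625 = 25
|A_7A_1| = √((15)² + (36)²) = √1521 = 39
Perimeter = 8 + 5 + 7 + 5 + 13 + 25 + 39 = 102.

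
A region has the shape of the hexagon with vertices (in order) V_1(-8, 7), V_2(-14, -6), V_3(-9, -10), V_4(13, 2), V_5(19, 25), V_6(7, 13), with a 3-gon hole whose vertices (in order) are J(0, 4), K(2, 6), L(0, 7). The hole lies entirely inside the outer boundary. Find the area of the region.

Outer boundary:
Σ = (146) + (86) + (112) + (287) + (72) + (153) = 856
Area = |Σ|/2 = 428.
Hole:
Apply Gauss's area formula: 2A = Σ (x_i·y_{i+1} − x_{i+1}·y_i), indices taken mod 3.
Σ = (-8) + (14) + (0) = 6
Area = |Σ|/2 = 3.
Net area = 428 − 3 = 425.

425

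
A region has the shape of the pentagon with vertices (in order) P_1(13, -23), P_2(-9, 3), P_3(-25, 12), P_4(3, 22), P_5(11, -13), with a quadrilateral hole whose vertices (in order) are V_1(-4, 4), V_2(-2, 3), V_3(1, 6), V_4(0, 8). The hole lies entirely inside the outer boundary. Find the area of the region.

Outer boundary:
Σ = (-168) + (-33) + (-586) + (-281) + (-84) = -1152
Area = |Σ|/2 = 576.
Hole:
V_1→V_2: (-4)(3) − (-2)(4) = -4
V_2→V_3: (-2)(6) − (1)(3) = -15
V_3→V_4: (1)(8) − (0)(6) = 8
V_4→V_1: (0)(4) − (-4)(8) = 32
Σ = 21
Area = |Σ|/2 = 10.5.
Net area = 576 − 10.5 = 565.5.

565.5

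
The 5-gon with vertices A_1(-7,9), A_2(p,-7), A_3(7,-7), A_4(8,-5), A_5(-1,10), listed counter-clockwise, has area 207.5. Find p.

-10

The doubled signed area Σ (x_i y_{i+1} − x_{i+1} y_i) is linear in p.
With p=0 it equals 255; the coefficient of p is -16 (from the two edges through A_2).
So -16·p + 255 = 2·207.5 = 415 ⇒ p = -10.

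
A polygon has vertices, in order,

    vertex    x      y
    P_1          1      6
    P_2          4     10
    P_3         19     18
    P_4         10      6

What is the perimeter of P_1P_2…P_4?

46

|P_1P_2| = √((3)² + (4)²) = √25 = 5
|P_2P_3| = √((15)² + (8)²) = √289 = 17
|P_3P_4| = √((-9)² + (-12)²) = √225 = 15
|P_4P_1| = √((-9)² + (0)²) = √81 = 9
Perimeter = 5 + 17 + 15 + 9 = 46.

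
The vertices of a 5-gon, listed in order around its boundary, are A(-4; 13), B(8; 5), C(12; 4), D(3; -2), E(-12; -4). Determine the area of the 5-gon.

198

Apply the shoelace formula: 2A = Σ (x_i·y_{i+1} − x_{i+1}·y_i), indices taken mod 5.
Σ = (-124) + (-28) + (-36) + (-36) + (-172) = -396
Area = |Σ|/2 = 198.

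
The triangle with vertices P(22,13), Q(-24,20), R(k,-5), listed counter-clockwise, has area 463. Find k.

The doubled signed area Σ (x_i y_{i+1} − x_{i+1} y_i) is linear in k.
With k=0 it equals 982; the coefficient of k is -7 (from the two edges through R).
So -7·k + 982 = 2·463 = 926 ⇒ k = 8.

8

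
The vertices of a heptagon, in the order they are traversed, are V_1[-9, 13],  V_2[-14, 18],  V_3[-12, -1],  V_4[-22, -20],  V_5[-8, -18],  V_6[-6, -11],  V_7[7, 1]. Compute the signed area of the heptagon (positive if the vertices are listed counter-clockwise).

V_1→V_2: (-9)(18) − (-14)(13) = 20
V_2→V_3: (-14)(-1) − (-12)(18) = 230
V_3→V_4: (-12)(-20) − (-22)(-1) = 218
V_4→V_5: (-22)(-18) − (-8)(-20) = 236
V_5→V_6: (-8)(-11) − (-6)(-18) = -20
V_6→V_7: (-6)(1) − (7)(-11) = 71
V_7→V_1: (7)(13) − (-9)(1) = 100
Σ = 855
Signed area = Σ/2 = 427.5 (positive ⇒ counter-clockwise traversal).

427.5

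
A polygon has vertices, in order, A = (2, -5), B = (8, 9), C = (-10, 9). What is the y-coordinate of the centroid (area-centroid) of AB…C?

13/3

Apply Gauss's area formula. First the cross-terms c_i = x_i·y_{i+1} − x_{i+1}·y_i:
  58, 162, 32  ⇒  2A = 252, A = 126.
Then Σ (y_i + y_{i+1})·c_i = 3276, so ȳ = 3276 / (6·126) = 13/3.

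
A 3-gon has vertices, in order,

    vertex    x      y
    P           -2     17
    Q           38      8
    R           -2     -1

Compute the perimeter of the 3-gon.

100

|PQ| = √((40)² + (-9)²) = √1681 = 41
|QR| = √((-40)² + (-9)²) = √1681 = 41
|RP| = √((0)² + (18)²) = √324 = 18
Perimeter = 41 + 41 + 18 = 100.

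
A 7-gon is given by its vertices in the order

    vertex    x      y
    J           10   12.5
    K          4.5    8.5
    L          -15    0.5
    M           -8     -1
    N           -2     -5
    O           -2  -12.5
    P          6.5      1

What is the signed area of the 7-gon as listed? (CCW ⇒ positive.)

Apply the shoelace formula: 2A = Σ (x_i·y_{i+1} − x_{i+1}·y_i), indices taken mod 7.
Cross-terms: 28.75, 129.75, 19, 38, 15, 79.25, 71.25  ⇒  Σ = 381
Signed area = Σ/2 = 190.5 (positive ⇒ counter-clockwise traversal).

190.5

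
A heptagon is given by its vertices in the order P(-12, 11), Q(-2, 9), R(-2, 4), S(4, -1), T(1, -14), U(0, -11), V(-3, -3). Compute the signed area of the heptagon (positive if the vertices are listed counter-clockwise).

Σ = (-86) + (10) + (-14) + (-55) + (-11) + (-33) + (-69) = -258
Signed area = Σ/2 = -129 (negative ⇒ clockwise traversal).

-129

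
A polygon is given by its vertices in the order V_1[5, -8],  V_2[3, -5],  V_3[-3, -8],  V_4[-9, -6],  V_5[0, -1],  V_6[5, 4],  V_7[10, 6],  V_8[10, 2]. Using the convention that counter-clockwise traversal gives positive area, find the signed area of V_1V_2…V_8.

-110

Apply the surveyor's formula: 2A = Σ (x_i·y_{i+1} − x_{i+1}·y_i), indices taken mod 8.
Σ = (-1) + (-39) + (-54) + (9) + (5) + (-10) + (-40) + (-90) = -220
Signed area = Σ/2 = -110 (negative ⇒ clockwise traversal).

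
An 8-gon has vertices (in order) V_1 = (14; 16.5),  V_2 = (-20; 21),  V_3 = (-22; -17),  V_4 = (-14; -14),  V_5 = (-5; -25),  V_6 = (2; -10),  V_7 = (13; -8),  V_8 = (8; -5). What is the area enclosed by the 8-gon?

Apply the shoelace (surveyor's) formula: 2A = Σ (x_i·y_{i+1} − x_{i+1}·y_i), indices taken mod 8.
V_1→V_2: (14)(21) − (-20)(16.5) = 624
V_2→V_3: (-20)(-17) − (-22)(21) = 802
V_3→V_4: (-22)(-14) − (-14)(-17) = 70
V_4→V_5: (-14)(-25) − (-5)(-14) = 280
V_5→V_6: (-5)(-10) − (2)(-25) = 100
V_6→V_7: (2)(-8) − (13)(-10) = 114
V_7→V_8: (13)(-5) − (8)(-8) = -1
V_8→V_1: (8)(16.5) − (14)(-5) = 202
Σ = 2191
Area = |Σ|/2 = 1095.5.

1095.5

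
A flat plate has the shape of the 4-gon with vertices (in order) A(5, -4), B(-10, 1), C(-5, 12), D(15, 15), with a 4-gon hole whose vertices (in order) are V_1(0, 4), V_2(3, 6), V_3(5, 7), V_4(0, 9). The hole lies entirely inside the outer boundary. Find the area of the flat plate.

258

Outer boundary:
Σ = (-35) + (-115) + (-255) + (-135) = -540
Area = |Σ|/2 = 270.
Hole:
Apply the shoelace (surveyor's) formula: 2A = Σ (x_i·y_{i+1} − x_{i+1}·y_i), indices taken mod 4.
Σ = (-12) + (-9) + (45) + (0) = 24
Area = |Σ|/2 = 12.
Net area = 270 − 12 = 258.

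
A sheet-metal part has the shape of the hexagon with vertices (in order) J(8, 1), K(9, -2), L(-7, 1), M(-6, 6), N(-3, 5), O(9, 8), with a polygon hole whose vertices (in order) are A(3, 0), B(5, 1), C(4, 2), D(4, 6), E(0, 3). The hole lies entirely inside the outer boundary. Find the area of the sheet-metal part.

87

Outer boundary:
J→K: (8)(-2) − (9)(1) = -25
K→L: (9)(1) − (-7)(-2) = -5
L→M: (-7)(6) − (-6)(1) = -36
M→N: (-6)(5) − (-3)(6) = -12
N→O: (-3)(8) − (9)(5) = -69
O→J: (9)(1) − (8)(8) = -55
Σ = -202
Area = |Σ|/2 = 101.
Hole:
Σ = (3) + (6) + (16) + (12) + (-9) = 28
Area = |Σ|/2 = 14.
Net area = 101 − 14 = 87.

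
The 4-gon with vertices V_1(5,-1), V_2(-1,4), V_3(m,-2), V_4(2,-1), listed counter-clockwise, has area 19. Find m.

-2

Write out the shoelace sum; only the two edges meeting at V_3 involve m:
2·Area = [((-1)·(-2) − m·4) + (m·(-1) − 2·(-2))] + 22
       = -5·m + 28 = 38
⇒ m = -2.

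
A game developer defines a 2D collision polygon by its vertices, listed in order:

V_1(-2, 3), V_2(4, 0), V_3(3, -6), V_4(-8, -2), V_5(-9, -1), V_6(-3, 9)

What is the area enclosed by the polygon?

Apply the surveyor's formula: 2A = Σ (x_i·y_{i+1} − x_{i+1}·y_i), indices taken mod 6.
Σ = (-12) + (-24) + (-54) + (-10) + (-84) + (9) = -175
Area = |Σ|/2 = 87.5.

87.5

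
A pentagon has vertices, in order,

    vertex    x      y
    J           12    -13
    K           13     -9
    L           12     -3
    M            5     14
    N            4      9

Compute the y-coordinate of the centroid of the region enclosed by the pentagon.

115/213

Apply the shoelace formula. First the cross-terms c_i = x_i·y_{i+1} − x_{i+1}·y_i:
  61, 69, 183, -11, -160  ⇒  2A = 142, A = 71.
Then Σ (y_i + y_{i+1})·c_i = 230, so ȳ = 230 / (6·71) = 115/213.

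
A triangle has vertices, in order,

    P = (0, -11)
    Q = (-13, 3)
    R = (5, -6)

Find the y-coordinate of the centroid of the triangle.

-14/3

Apply the shoelace (surveyor's) formula. First the cross-terms c_i = x_i·y_{i+1} − x_{i+1}·y_i:
  -143, 63, -55  ⇒  2A = -135, A = -67.5.
Then Σ (y_i + y_{i+1})·c_i = 1890, so ȳ = 1890 / (6·(-67.5)) = -14/3.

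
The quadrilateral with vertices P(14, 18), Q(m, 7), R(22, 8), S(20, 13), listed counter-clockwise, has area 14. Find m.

22

The doubled signed area Σ (x_i y_{i+1} − x_{i+1} y_i) is linear in m.
With m=0 it equals 248; the coefficient of m is -10 (from the two edges through Q).
So -10·m + 248 = 2·14 = 28 ⇒ m = 22.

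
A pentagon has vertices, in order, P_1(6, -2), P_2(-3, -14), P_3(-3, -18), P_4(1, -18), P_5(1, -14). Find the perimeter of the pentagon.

|P_1P_2| = √((-9)² + (-12)²) = √225 = 15
|P_2P_3| = √((0)² + (-4)²) = √16 = 4
|P_3P_4| = √((4)² + (0)²) = √16 = 4
|P_4P_5| = √((0)² + (4)²) = √16 = 4
|P_5P_1| = √((5)² + (12)²) = √169 = 13
Perimeter = 15 + 4 + 4 + 4 + 13 = 40.

40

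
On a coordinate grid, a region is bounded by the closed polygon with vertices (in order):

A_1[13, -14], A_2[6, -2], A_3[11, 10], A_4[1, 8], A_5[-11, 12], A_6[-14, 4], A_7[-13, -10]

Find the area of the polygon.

473

Σ = (58) + (82) + (78) + (100) + (124) + (192) + (312) = 946
Area = |Σ|/2 = 473.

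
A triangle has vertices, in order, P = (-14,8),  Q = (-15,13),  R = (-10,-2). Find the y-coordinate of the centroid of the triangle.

19/3

Apply Gauss's area formula. First the cross-terms c_i = x_i·y_{i+1} − x_{i+1}·y_i:
  -62, 160, -108  ⇒  2A = -10, A = -5.
Then Σ (y_i + y_{i+1})·c_i = -190, so ȳ = -190 / (6·(-5)) = 19/3.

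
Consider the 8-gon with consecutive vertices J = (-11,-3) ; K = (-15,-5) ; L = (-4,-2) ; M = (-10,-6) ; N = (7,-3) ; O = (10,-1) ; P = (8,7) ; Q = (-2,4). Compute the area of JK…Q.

146.5

Apply the shoelace formula: 2A = Σ (x_i·y_{i+1} − x_{i+1}·y_i), indices taken mod 8.
Cross-terms: 10, 10, 4, 72, 23, 78, 46, 50  ⇒  Σ = 293
Area = |Σ|/2 = 146.5.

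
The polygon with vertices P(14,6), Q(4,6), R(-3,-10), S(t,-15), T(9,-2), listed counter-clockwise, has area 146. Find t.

Write out the shoelace sum; only the two edges meeting at S involve t:
2·Area = [((-3)·(-15) − t·(-10)) + (t·(-2) − 9·(-15))] + 120
       = 8·t + 300 = 292
⇒ t = -1.

-1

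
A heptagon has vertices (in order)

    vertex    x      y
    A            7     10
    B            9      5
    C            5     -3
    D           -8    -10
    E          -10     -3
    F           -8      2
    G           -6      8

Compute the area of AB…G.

234.5

Apply the shoelace formula: 2A = Σ (x_i·y_{i+1} − x_{i+1}·y_i), indices taken mod 7.
A→B: (7)(5) − (9)(10) = -55
B→C: (9)(-3) − (5)(5) = -52
C→D: (5)(-10) − (-8)(-3) = -74
D→E: (-8)(-3) − (-10)(-10) = -76
E→F: (-10)(2) − (-8)(-3) = -44
F→G: (-8)(8) − (-6)(2) = -52
G→A: (-6)(10) − (7)(8) = -116
Σ = -469
Area = |Σ|/2 = 234.5.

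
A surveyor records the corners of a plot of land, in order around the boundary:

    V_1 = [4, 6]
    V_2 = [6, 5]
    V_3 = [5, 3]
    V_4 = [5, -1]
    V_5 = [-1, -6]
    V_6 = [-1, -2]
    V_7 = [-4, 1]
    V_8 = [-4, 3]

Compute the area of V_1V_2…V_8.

Cross-terms: -16, -7, -20, -31, -4, -9, -8, -36  ⇒  Σ = -131
Area = |Σ|/2 = 65.5.

65.5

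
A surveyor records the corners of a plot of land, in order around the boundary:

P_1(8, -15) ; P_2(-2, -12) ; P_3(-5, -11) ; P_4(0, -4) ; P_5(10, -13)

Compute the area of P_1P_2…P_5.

Cross-terms: -126, -38, 20, 40, -46  ⇒  Σ = -150
Area = |Σ|/2 = 75.

75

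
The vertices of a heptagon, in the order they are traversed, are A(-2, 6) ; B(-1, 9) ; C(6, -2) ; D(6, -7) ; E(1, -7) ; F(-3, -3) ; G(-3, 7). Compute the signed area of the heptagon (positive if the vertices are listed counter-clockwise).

-93.5

Apply the shoelace (surveyor's) formula: 2A = Σ (x_i·y_{i+1} − x_{i+1}·y_i), indices taken mod 7.
A→B: (-2)(9) − (-1)(6) = -12
B→C: (-1)(-2) − (6)(9) = -52
C→D: (6)(-7) − (6)(-2) = -30
D→E: (6)(-7) − (1)(-7) = -35
E→F: (1)(-3) − (-3)(-7) = -24
F→G: (-3)(7) − (-3)(-3) = -30
G→A: (-3)(6) − (-2)(7) = -4
Σ = -187
Signed area = Σ/2 = -93.5 (negative ⇒ clockwise traversal).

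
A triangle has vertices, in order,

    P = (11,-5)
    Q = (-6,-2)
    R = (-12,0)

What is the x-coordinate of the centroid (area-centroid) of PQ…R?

Apply Gauss's area formula. First the cross-terms c_i = x_i·y_{i+1} − x_{i+1}·y_i:
  -52, -24, 60  ⇒  2A = -16, A = -8.
Then Σ (x_i + x_{i+1})·c_i = 112, so x̄ = 112 / (6·(-8)) = -7/3.

-7/3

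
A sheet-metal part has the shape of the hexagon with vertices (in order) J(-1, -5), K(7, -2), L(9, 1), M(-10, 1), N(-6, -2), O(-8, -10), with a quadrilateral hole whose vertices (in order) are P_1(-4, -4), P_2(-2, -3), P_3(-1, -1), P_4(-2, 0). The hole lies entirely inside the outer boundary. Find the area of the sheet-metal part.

Outer boundary:
Apply the surveyor's formula: 2A = Σ (x_i·y_{i+1} − x_{i+1}·y_i), indices taken mod 6.
Cross-terms: 37, 25, 19, 26, 44, 30  ⇒  Σ = 181
Area = |Σ|/2 = 90.5.
Hole:
Apply the shoelace formula: 2A = Σ (x_i·y_{i+1} − x_{i+1}·y_i), indices taken mod 4.
P_1→P_2: (-4)(-3) − (-2)(-4) = 4
P_2→P_3: (-2)(-1) − (-1)(-3) = -1
P_3→P_4: (-1)(0) − (-2)(-1) = -2
P_4→P_1: (-2)(-4) − (-4)(0) = 8
Σ = 9
Area = |Σ|/2 = 4.5.
Net area = 90.5 − 4.5 = 86.

86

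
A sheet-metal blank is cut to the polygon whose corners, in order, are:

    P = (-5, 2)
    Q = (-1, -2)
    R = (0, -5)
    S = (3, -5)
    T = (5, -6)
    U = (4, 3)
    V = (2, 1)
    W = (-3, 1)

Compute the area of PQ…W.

40

P→Q: (-5)(-2) − (-1)(2) = 12
Q→R: (-1)(-5) − (0)(-2) = 5
R→S: (0)(-5) − (3)(-5) = 15
S→T: (3)(-6) − (5)(-5) = 7
T→U: (5)(3) − (4)(-6) = 39
U→V: (4)(1) − (2)(3) = -2
V→W: (2)(1) − (-3)(1) = 5
W→P: (-3)(2) − (-5)(1) = -1
Σ = 80
Area = |Σ|/2 = 40.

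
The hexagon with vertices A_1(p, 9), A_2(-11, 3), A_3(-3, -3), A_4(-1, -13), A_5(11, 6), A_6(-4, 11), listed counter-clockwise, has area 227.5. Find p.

-4

Write out the shoelace sum; only the two edges meeting at A_1 involve p:
2·Area = [((-4)·9 − p·11) + (p·3 − (-11)·9)] + 360
       = -8·p + 423 = 455
⇒ p = -4.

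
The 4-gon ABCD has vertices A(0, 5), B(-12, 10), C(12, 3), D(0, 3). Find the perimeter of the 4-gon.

|AB| = √((-12)² + (5)²) = √169 = 13
|BC| = √((24)² + (-7)²) = √625 = 25
|CD| = √((-12)² + (0)²) = √144 = 12
|DA| = √((0)² + (2)²) = √4 = 2
Perimeter = 13 + 25 + 12 + 2 = 52.

52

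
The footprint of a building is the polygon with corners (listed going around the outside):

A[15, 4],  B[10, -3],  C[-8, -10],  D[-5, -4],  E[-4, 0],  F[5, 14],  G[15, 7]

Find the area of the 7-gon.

259.5

Σ = (-85) + (-124) + (-18) + (-16) + (-56) + (-175) + (-45) = -519
Area = |Σ|/2 = 259.5.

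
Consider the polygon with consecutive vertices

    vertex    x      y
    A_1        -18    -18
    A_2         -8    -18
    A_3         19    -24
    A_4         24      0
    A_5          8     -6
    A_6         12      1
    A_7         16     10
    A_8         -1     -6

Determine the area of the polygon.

577

A_1→A_2: (-18)(-18) − (-8)(-18) = 180
A_2→A_3: (-8)(-24) − (19)(-18) = 534
A_3→A_4: (19)(0) − (24)(-24) = 576
A_4→A_5: (24)(-6) − (8)(0) = -144
A_5→A_6: (8)(1) − (12)(-6) = 80
A_6→A_7: (12)(10) − (16)(1) = 104
A_7→A_8: (16)(-6) − (-1)(10) = -86
A_8→A_1: (-1)(-18) − (-18)(-6) = -90
Σ = 1154
Area = |Σ|/2 = 577.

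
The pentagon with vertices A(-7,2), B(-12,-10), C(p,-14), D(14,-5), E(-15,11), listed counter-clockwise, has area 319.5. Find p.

The doubled signed area Σ (x_i y_{i+1} − x_{i+1} y_i) is linear in p.
With p=0 it equals 584; the coefficient of p is 5 (from the two edges through C).
So 5·p + 584 = 2·319.5 = 639 ⇒ p = 11.

11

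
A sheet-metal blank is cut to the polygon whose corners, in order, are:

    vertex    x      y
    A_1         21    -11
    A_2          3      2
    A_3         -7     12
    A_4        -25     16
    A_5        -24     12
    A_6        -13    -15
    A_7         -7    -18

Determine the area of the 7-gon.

Σ = (75) + (50) + (188) + (84) + (516) + (129) + (455) = 1497
Area = |Σ|/2 = 748.5.

748.5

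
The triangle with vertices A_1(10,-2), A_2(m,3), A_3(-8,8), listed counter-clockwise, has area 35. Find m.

8

Write out the shoelace sum; only the two edges meeting at A_2 involve m:
2·Area = [(10·3 − m·(-2)) + (m·8 − (-8)·3)] + -64
       = 10·m + -10 = 70
⇒ m = 8.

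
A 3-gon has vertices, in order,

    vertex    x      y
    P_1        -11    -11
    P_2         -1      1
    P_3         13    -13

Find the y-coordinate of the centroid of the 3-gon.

Apply the surveyor's formula. First the cross-terms c_i = x_i·y_{i+1} − x_{i+1}·y_i:
  -22, 0, -286  ⇒  2A = -308, A = -154.
Then Σ (y_i + y_{i+1})·c_i = 7084, so ȳ = 7084 / (6·(-154)) = -23/3.

-23/3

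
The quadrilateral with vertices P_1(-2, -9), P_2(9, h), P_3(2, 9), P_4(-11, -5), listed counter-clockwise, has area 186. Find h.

-8

The doubled signed area Σ (x_i y_{i+1} − x_{i+1} y_i) is linear in h.
With h=0 it equals 340; the coefficient of h is -4 (from the two edges through P_2).
So -4·h + 340 = 2·186 = 372 ⇒ h = -8.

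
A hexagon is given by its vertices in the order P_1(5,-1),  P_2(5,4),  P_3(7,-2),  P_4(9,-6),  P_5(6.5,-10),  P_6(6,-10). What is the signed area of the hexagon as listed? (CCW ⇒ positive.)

-24.5

Σ = (25) + (-38) + (-24) + (-51) + (-5) + (44) = -49
Signed area = Σ/2 = -24.5 (negative ⇒ clockwise traversal).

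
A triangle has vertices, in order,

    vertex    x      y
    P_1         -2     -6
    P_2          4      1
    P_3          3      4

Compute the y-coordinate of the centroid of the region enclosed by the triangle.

Apply Gauss's area formula. First the cross-terms c_i = x_i·y_{i+1} − x_{i+1}·y_i:
  22, 13, -10  ⇒  2A = 25, A = 12.5.
Then Σ (y_i + y_{i+1})·c_i = -25, so ȳ = -25 / (6·12.5) = -1/3.

-1/3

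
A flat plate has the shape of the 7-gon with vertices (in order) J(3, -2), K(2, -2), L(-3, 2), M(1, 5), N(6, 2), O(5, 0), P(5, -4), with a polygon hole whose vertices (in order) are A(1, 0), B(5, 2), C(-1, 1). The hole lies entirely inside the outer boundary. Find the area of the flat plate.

34.5

Outer boundary:
Σ = (-2) + (-2) + (-17) + (-28) + (-10) + (-20) + (2) = -77
Area = |Σ|/2 = 38.5.
Hole:
Apply the surveyor's formula: 2A = Σ (x_i·y_{i+1} − x_{i+1}·y_i), indices taken mod 3.
Σ = (2) + (7) + (-1) = 8
Area = |Σ|/2 = 4.
Net area = 38.5 − 4 = 34.5.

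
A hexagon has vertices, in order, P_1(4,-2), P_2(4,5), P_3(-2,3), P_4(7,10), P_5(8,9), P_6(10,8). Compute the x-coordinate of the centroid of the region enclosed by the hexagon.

Apply the shoelace (surveyor's) formula. First the cross-terms c_i = x_i·y_{i+1} − x_{i+1}·y_i:
  28, 22, -41, -17, -26, -52  ⇒  2A = -86, A = -43.
Then Σ (x_i + x_{i+1})·c_i = -1388, so x̄ = -1388 / (6·(-43)) = 694/129.

694/129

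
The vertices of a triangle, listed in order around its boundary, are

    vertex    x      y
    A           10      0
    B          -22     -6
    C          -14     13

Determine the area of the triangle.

Σ = (-60) + (-370) + (-130) = -560
Area = |Σ|/2 = 280.

280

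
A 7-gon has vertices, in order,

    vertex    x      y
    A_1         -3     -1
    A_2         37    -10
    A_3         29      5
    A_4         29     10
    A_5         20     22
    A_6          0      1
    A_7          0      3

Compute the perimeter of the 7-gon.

|A_1A_2| = √((40)² + (-9)²) = √1681 = 41
|A_2A_3| = √((-8)² + (15)²) = √289 = 17
|A_3A_4| = √((0)² + (5)²) = √25 = 5
|A_4A_5| = √((-9)² + (12)²) = √225 = 15
|A_5A_6| = √((-20)² + (-21)²) = √841 = 29
|A_6A_7| = √((0)² + (2)²) = √4 = 2
|A_7A_1| = √((-3)² + (-4)²) = √25 = 5
Perimeter = 41 + 17 + 5 + 15 + 29 + 2 + 5 = 114.

114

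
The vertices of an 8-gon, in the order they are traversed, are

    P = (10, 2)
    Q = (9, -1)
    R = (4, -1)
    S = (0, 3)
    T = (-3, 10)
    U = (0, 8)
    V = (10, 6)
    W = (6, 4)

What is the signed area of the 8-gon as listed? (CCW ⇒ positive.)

Σ = (-28) + (-5) + (12) + (9) + (-24) + (-80) + (4) + (-28) = -140
Signed area = Σ/2 = -70 (negative ⇒ clockwise traversal).

-70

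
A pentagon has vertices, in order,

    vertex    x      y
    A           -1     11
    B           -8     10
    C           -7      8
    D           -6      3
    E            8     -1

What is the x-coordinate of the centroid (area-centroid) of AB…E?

Apply the shoelace formula. First the cross-terms c_i = x_i·y_{i+1} − x_{i+1}·y_i:
  78, 6, 27, -18, 87  ⇒  2A = 180, A = 90.
Then Σ (x_i + x_{i+1})·c_i = -570, so x̄ = -570 / (6·90) = -19/18.

-19/18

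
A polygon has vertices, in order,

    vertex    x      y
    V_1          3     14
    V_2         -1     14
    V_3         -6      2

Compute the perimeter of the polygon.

|V_1V_2| = √((-4)² + (0)²) = √16 = 4
|V_2V_3| = √((-5)² + (-12)²) = √169 = 13
|V_3V_1| = √((9)² + (12)²) = √225 = 15
Perimeter = 4 + 13 + 15 = 32.

32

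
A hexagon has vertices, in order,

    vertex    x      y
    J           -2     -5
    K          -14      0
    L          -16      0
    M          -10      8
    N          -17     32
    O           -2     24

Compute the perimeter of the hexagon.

|JK| = √((-12)² + (5)²) = √169 = 13
|KL| = √((-2)² + (0)²) = √4 = 2
|LM| = √((6)² + (8)²) = √100 = 10
|MN| = √((-7)² + (24)²) = √625 = 25
|NO| = √((15)² + (-8)²) = √289 = 17
|OJ| = √((0)² + (-29)²) = √841 = 29
Perimeter = 13 + 2 + 10 + 25 + 17 + 29 = 96.

96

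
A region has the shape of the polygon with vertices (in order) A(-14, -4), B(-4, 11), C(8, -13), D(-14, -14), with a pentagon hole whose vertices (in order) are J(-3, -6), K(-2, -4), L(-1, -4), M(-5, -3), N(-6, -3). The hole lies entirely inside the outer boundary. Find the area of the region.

Outer boundary:
Apply the shoelace formula: 2A = Σ (x_i·y_{i+1} − x_{i+1}·y_i), indices taken mod 4.
Σ = (-170) + (-36) + (-294) + (-140) = -640
Area = |Σ|/2 = 320.
Hole:
Cross-terms: 0, 4, -17, -3, 27  ⇒  Σ = 11
Area = |Σ|/2 = 5.5.
Net area = 320 − 5.5 = 314.5.

314.5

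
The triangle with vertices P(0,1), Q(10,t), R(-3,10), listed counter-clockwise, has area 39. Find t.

-3

The doubled signed area Σ (x_i y_{i+1} − x_{i+1} y_i) is linear in t.
With t=0 it equals 87; the coefficient of t is 3 (from the two edges through Q).
So 3·t + 87 = 2·39 = 78 ⇒ t = -3.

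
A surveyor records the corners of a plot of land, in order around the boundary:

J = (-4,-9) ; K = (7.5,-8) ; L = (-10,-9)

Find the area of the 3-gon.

Apply the surveyor's formula: 2A = Σ (x_i·y_{i+1} − x_{i+1}·y_i), indices taken mod 3.
J→K: (-4)(-8) − (7.5)(-9) = 99.5
K→L: (7.5)(-9) − (-10)(-8) = -147.5
L→J: (-10)(-9) − (-4)(-9) = 54
Σ = 6
Area = |Σ|/2 = 3.

3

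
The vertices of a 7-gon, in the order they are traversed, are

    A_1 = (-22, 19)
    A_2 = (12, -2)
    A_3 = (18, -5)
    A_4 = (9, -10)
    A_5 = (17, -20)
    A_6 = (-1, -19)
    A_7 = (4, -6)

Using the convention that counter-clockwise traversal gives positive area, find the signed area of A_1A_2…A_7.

-335

Apply the shoelace formula: 2A = Σ (x_i·y_{i+1} − x_{i+1}·y_i), indices taken mod 7.
Σ = (-184) + (-24) + (-135) + (-10) + (-343) + (82) + (-56) = -670
Signed area = Σ/2 = -335 (negative ⇒ clockwise traversal).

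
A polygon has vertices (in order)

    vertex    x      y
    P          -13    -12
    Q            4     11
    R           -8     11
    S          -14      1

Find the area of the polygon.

Apply Gauss's area formula: 2A = Σ (x_i·y_{i+1} − x_{i+1}·y_i), indices taken mod 4.
P→Q: (-13)(11) − (4)(-12) = -95
Q→R: (4)(11) − (-8)(11) = 132
R→S: (-8)(1) − (-14)(11) = 146
S→P: (-14)(-12) − (-13)(1) = 181
Σ = 364
Area = |Σ|/2 = 182.

182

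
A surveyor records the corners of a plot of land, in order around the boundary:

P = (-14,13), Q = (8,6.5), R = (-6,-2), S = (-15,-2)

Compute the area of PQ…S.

Apply Gauss's area formula: 2A = Σ (x_i·y_{i+1} − x_{i+1}·y_i), indices taken mod 4.
Σ = (-195) + (23) + (-18) + (-223) = -413
Area = |Σ|/2 = 206.5.

206.5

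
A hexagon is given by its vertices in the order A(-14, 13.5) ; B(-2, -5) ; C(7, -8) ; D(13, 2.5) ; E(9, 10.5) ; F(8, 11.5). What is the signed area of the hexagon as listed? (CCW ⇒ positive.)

Σ = (97) + (51) + (121.5) + (114) + (19.5) + (269) = 672
Signed area = Σ/2 = 336 (positive ⇒ counter-clockwise traversal).

336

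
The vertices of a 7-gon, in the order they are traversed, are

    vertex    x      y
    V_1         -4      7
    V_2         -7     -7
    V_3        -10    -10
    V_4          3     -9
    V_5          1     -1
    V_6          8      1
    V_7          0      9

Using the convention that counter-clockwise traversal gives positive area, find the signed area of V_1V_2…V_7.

Apply the surveyor's formula: 2A = Σ (x_i·y_{i+1} − x_{i+1}·y_i), indices taken mod 7.
Cross-terms: 77, 0, 120, 6, 9, 72, 36  ⇒  Σ = 320
Signed area = Σ/2 = 160 (positive ⇒ counter-clockwise traversal).

160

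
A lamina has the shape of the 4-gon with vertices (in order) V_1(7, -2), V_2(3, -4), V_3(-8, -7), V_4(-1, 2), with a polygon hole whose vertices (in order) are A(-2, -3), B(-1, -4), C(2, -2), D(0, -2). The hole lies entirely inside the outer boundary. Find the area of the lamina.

Outer boundary:
Cross-terms: -22, -53, -23, -12  ⇒  Σ = -110
Area = |Σ|/2 = 55.
Hole:
Σ = (5) + (10) + (-4) + (-4) = 7
Area = |Σ|/2 = 3.5.
Net area = 55 − 3.5 = 51.5.

51.5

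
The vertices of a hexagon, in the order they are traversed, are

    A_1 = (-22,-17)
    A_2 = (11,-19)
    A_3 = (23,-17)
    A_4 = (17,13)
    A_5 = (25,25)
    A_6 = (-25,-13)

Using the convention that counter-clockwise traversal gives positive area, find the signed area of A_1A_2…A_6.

991

Cross-terms: 605, 250, 588, 100, 300, 139  ⇒  Σ = 1982
Signed area = Σ/2 = 991 (positive ⇒ counter-clockwise traversal).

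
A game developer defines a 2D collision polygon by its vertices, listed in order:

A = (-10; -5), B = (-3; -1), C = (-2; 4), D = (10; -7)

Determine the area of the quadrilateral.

82.5

Apply the surveyor's formula: 2A = Σ (x_i·y_{i+1} − x_{i+1}·y_i), indices taken mod 4.
A→B: (-10)(-1) − (-3)(-5) = -5
B→C: (-3)(4) − (-2)(-1) = -14
C→D: (-2)(-7) − (10)(4) = -26
D→A: (10)(-5) − (-10)(-7) = -120
Σ = -165
Area = |Σ|/2 = 82.5.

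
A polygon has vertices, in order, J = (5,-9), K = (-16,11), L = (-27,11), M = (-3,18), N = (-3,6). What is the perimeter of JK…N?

94

|JK| = √((-21)² + (20)²) = √841 = 29
|KL| = √((-11)² + (0)²) = √121 = 11
|LM| = √((24)² + (7)²) = √625 = 25
|MN| = √((0)² + (-12)²) = √144 = 12
|NJ| = √((8)² + (-15)²) = √289 = 17
Perimeter = 29 + 11 + 25 + 12 + 17 = 94.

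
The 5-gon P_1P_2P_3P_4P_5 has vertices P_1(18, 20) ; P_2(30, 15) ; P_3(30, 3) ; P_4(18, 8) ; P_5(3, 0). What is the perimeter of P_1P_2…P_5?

80

|P_1P_2| = √((12)² + (-5)²) = √169 = 13
|P_2P_3| = √((0)² + (-12)²) = √144 = 12
|P_3P_4| = √((-12)² + (5)²) = √169 = 13
|P_4P_5| = √((-15)² + (-8)²) = √289 = 17
|P_5P_1| = √((15)² + (20)²) = √625 = 25
Perimeter = 13 + 12 + 13 + 17 + 25 = 80.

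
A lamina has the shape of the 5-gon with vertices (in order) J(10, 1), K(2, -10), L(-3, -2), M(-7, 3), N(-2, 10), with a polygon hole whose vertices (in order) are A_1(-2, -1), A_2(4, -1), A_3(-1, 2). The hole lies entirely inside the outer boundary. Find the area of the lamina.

Outer boundary:
Apply the shoelace formula: 2A = Σ (x_i·y_{i+1} − x_{i+1}·y_i), indices taken mod 5.
J→K: (10)(-10) − (2)(1) = -102
K→L: (2)(-2) − (-3)(-10) = -34
L→M: (-3)(3) − (-7)(-2) = -23
M→N: (-7)(10) − (-2)(3) = -64
N→J: (-2)(1) − (10)(10) = -102
Σ = -325
Area = |Σ|/2 = 162.5.
Hole:
Apply the shoelace formula: 2A = Σ (x_i·y_{i+1} − x_{i+1}·y_i), indices taken mod 3.
Σ = (6) + (7) + (5) = 18
Area = |Σ|/2 = 9.
Net area = 162.5 − 9 = 153.5.

153.5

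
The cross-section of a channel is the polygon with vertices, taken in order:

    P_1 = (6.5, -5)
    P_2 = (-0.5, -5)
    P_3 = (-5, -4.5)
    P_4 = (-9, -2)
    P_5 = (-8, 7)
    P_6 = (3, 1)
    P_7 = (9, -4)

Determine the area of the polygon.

Apply the shoelace formula: 2A = Σ (x_i·y_{i+1} − x_{i+1}·y_i), indices taken mod 7.
Cross-terms: -35, -22.75, -30.5, -79, -29, -21, -19  ⇒  Σ = -236.25
Area = |Σ|/2 = 118.125.

118.125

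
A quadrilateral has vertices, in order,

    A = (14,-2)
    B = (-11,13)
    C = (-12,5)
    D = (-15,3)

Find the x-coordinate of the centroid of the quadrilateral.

Apply Gauss's area formula. First the cross-terms c_i = x_i·y_{i+1} − x_{i+1}·y_i:
  160, 101, 39, -12  ⇒  2A = 288, A = 144.
Then Σ (x_i + x_{i+1})·c_i = -2884, so x̄ = -2884 / (6·144) = -721/216.

-721/216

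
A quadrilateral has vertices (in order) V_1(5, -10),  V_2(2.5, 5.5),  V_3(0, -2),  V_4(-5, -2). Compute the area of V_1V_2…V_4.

48.75

Apply the surveyor's formula: 2A = Σ (x_i·y_{i+1} − x_{i+1}·y_i), indices taken mod 4.
Σ = (52.5) + (-5) + (-10) + (60) = 97.5
Area = |Σ|/2 = 48.75.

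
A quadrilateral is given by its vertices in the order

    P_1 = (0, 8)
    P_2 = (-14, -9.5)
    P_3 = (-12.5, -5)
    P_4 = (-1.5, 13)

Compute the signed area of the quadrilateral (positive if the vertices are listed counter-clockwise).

P_1→P_2: (0)(-9.5) − (-14)(8) = 112
P_2→P_3: (-14)(-5) − (-12.5)(-9.5) = -48.75
P_3→P_4: (-12.5)(13) − (-1.5)(-5) = -170
P_4→P_1: (-1.5)(8) − (0)(13) = -12
Σ = -118.75
Signed area = Σ/2 = -59.375 (negative ⇒ clockwise traversal).

-59.375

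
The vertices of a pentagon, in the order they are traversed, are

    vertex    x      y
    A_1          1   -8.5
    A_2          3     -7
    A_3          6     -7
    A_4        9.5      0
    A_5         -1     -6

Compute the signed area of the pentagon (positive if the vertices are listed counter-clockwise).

Apply the surveyor's formula: 2A = Σ (x_i·y_{i+1} − x_{i+1}·y_i), indices taken mod 5.
Cross-terms: 18.5, 21, 66.5, -57, 14.5  ⇒  Σ = 63.5
Signed area = Σ/2 = 31.75 (positive ⇒ counter-clockwise traversal).

31.75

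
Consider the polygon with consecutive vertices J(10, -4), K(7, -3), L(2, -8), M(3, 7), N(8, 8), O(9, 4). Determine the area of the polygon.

Apply Gauss's area formula: 2A = Σ (x_i·y_{i+1} − x_{i+1}·y_i), indices taken mod 6.
J→K: (10)(-3) − (7)(-4) = -2
K→L: (7)(-8) − (2)(-3) = -50
L→M: (2)(7) − (3)(-8) = 38
M→N: (3)(8) − (8)(7) = -32
N→O: (8)(4) − (9)(8) = -40
O→J: (9)(-4) − (10)(4) = -76
Σ = -162
Area = |Σ|/2 = 81.

81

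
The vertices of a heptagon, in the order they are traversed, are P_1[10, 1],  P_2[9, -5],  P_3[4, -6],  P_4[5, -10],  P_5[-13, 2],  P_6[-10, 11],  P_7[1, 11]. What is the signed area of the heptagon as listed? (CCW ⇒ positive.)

-288

Apply the shoelace (surveyor's) formula: 2A = Σ (x_i·y_{i+1} − x_{i+1}·y_i), indices taken mod 7.
Cross-terms: -59, -34, -10, -120, -123, -121, -109  ⇒  Σ = -576
Signed area = Σ/2 = -288 (negative ⇒ clockwise traversal).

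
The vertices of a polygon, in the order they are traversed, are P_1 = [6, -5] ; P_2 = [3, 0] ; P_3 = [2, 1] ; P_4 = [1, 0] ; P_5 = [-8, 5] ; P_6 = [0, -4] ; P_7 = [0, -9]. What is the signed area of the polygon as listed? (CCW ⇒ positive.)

P_1→P_2: (6)(0) − (3)(-5) = 15
P_2→P_3: (3)(1) − (2)(0) = 3
P_3→P_4: (2)(0) − (1)(1) = -1
P_4→P_5: (1)(5) − (-8)(0) = 5
P_5→P_6: (-8)(-4) − (0)(5) = 32
P_6→P_7: (0)(-9) − (0)(-4) = 0
P_7→P_1: (0)(-5) − (6)(-9) = 54
Σ = 108
Signed area = Σ/2 = 54 (positive ⇒ counter-clockwise traversal).

54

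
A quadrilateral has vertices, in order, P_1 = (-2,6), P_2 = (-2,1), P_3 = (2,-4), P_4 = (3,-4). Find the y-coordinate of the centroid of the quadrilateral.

4/9

Apply Gauss's area formula. First the cross-terms c_i = x_i·y_{i+1} − x_{i+1}·y_i:
  10, 6, 4, 10  ⇒  2A = 30, A = 15.
Then Σ (y_i + y_{i+1})·c_i = 40, so ȳ = 40 / (6·15) = 4/9.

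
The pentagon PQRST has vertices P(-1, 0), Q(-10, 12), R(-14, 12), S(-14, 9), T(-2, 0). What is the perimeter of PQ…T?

|PQ| = √((-9)² + (12)²) = √225 = 15
|QR| = √((-4)² + (0)²) = √16 = 4
|RS| = √((0)² + (-3)²) = √9 = 3
|ST| = √((12)² + (-9)²) = √225 = 15
|TP| = √((1)² + (0)²) = √1 = 1
Perimeter = 15 + 4 + 3 + 15 + 1 = 38.

38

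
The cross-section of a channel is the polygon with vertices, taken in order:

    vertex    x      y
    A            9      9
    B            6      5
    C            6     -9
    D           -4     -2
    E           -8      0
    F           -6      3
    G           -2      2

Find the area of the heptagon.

111.5

A→B: (9)(5) − (6)(9) = -9
B→C: (6)(-9) − (6)(5) = -84
C→D: (6)(-2) − (-4)(-9) = -48
D→E: (-4)(0) − (-8)(-2) = -16
E→F: (-8)(3) − (-6)(0) = -24
F→G: (-6)(2) − (-2)(3) = -6
G→A: (-2)(9) − (9)(2) = -36
Σ = -223
Area = |Σ|/2 = 111.5.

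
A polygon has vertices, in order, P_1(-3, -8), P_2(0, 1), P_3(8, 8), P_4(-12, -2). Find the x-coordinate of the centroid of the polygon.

Apply the surveyor's formula. First the cross-terms c_i = x_i·y_{i+1} − x_{i+1}·y_i:
  -3, -8, 80, 90  ⇒  2A = 159, A = 79.5.
Then Σ (x_i + x_{i+1})·c_i = -1725, so x̄ = -1725 / (6·79.5) = -575/159.

-575/159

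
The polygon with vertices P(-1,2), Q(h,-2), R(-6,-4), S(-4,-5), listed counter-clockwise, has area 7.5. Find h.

The doubled signed area Σ (x_i y_{i+1} − x_{i+1} y_i) is linear in h.
With h=0 it equals -9; the coefficient of h is -6 (from the two edges through Q).
So -6·h + -9 = 2·7.5 = 15 ⇒ h = -4.

-4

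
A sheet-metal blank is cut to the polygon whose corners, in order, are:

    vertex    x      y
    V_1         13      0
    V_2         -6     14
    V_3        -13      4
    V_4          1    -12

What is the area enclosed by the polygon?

324

Apply the shoelace formula: 2A = Σ (x_i·y_{i+1} − x_{i+1}·y_i), indices taken mod 4.
V_1→V_2: (13)(14) − (-6)(0) = 182
V_2→V_3: (-6)(4) − (-13)(14) = 158
V_3→V_4: (-13)(-12) − (1)(4) = 152
V_4→V_1: (1)(0) − (13)(-12) = 156
Σ = 648
Area = |Σ|/2 = 324.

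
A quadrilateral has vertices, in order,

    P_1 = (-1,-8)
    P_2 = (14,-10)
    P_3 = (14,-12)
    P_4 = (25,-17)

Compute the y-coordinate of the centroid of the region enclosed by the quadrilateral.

-2047/183

Apply the surveyor's formula. First the cross-terms c_i = x_i·y_{i+1} − x_{i+1}·y_i:
  122, -28, 62, -217  ⇒  2A = -61, A = -30.5.
Then Σ (y_i + y_{i+1})·c_i = 2047, so ȳ = 2047 / (6·(-30.5)) = -2047/183.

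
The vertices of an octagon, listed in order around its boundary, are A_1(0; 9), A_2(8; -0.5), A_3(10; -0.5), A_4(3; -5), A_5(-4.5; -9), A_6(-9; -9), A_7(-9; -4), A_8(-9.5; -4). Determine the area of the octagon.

Apply the surveyor's formula: 2A = Σ (x_i·y_{i+1} − x_{i+1}·y_i), indices taken mod 8.
Σ = (-72) + (1) + (-48.5) + (-49.5) + (-40.5) + (-45) + (-2) + (-85.5) = -342
Area = |Σ|/2 = 171.

171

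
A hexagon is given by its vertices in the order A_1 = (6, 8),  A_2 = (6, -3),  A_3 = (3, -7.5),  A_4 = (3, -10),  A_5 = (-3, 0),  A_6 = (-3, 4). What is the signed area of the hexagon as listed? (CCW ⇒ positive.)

-99.75

Apply the shoelace (surveyor's) formula: 2A = Σ (x_i·y_{i+1} − x_{i+1}·y_i), indices taken mod 6.
Σ = (-66) + (-36) + (-7.5) + (-30) + (-12) + (-48) = -199.5
Signed area = Σ/2 = -99.75 (negative ⇒ clockwise traversal).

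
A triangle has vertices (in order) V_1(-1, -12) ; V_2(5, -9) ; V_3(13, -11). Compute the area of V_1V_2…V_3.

Σ = (69) + (62) + (-167) = -36
Area = |Σ|/2 = 18.

18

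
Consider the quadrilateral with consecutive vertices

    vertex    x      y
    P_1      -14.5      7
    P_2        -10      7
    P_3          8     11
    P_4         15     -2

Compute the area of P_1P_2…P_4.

151.25

Apply Gauss's area formula: 2A = Σ (x_i·y_{i+1} − x_{i+1}·y_i), indices taken mod 4.
Σ = (-31.5) + (-166) + (-181) + (76) = -302.5
Area = |Σ|/2 = 151.25.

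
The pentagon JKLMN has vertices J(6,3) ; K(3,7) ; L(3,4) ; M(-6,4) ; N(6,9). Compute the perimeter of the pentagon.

36

|JK| = √((-3)² + (4)²) = √25 = 5
|KL| = √((0)² + (-3)²) = √9 = 3
|LM| = √((-9)² + (0)²) = √81 = 9
|MN| = √((12)² + (5)²) = √169 = 13
|NJ| = √((0)² + (-6)²) = √36 = 6
Perimeter = 5 + 3 + 9 + 13 + 6 = 36.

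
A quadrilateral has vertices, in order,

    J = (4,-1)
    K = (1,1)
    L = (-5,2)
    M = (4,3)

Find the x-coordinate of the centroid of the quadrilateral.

Apply Gauss's area formula. First the cross-terms c_i = x_i·y_{i+1} − x_{i+1}·y_i:
  5, 7, -23, -16  ⇒  2A = -27, A = -13.5.
Then Σ (x_i + x_{i+1})·c_i = -108, so x̄ = -108 / (6·(-13.5)) = 4/3.

4/3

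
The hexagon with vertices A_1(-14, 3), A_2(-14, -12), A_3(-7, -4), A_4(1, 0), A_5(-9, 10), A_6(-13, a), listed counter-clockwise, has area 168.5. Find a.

Write out the shoelace sum; only the two edges meeting at A_6 involve a:
2·Area = [((-9)·a − (-13)·10) + ((-13)·3 − (-14)·a)] + 196
       = 5·a + 287 = 337
⇒ a = 10.

10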